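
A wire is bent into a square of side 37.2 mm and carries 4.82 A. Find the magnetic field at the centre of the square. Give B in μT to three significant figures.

B ≈ 147 μT

Each side is a finite straight segment at perpendicular distance d = a/(2 tan(π/4)) = 0.0186 m from the centre, with end-angles ±π/4.
One side contributes B₁ = (μ₀I/4πd)·2 sin(π/4) = 3.66×10⁻⁵ T.
All 4 sides add in the same direction: B = 4 × 3.66×10⁻⁵ = 1.47×10⁻⁴ T.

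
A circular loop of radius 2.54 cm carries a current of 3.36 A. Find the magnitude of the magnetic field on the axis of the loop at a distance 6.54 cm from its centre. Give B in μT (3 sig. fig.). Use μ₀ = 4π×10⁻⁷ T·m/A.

On the axis of a circular loop, B = μ₀IR² / [2(R²+z²)^(3/2)].
R² + z² = (0.0254)² + (0.0654)² = 0.004922 m², and (R²+z²)^(3/2) = 3.45×10⁻⁴ m³.
B = (4π×10⁻⁷ × 3.36 × 0.0006452) / (2 × 3.45×10⁻⁴) = 3.94×10⁻⁶ T.

B ≈ 3.94 μT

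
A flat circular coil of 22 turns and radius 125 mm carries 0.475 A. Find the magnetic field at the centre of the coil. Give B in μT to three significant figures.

For an N-turn flat coil, B = Nμ₀I/(2R) with R = 0.125 m.
B = 22 × 2.39×10⁻⁶ T = 5.25×10⁻⁵ T.

B ≈ 52.5 μT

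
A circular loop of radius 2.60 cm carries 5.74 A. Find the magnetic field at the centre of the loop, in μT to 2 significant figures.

B ≈ 140 μT

At the centre of a circular loop the Biot–Savart law gives B = μ₀I/(2R).
B = (4π×10⁻⁷ × 5.74) / (2 × 0.026) = 1.39×10⁻⁴ T.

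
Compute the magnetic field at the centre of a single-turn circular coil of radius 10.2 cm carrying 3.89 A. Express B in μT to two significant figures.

B ≈ 24 μT

At the centre of a circular loop the Biot–Savart law gives B = μ₀I/(2R).
B = (4π×10⁻⁷ × 3.89) / (2 × 0.102) = 2.40×10⁻⁵ T.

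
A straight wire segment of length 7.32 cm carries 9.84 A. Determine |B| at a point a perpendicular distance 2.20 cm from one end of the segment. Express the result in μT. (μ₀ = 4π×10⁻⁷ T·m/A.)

For a finite straight segment, B = (μ₀I/4πd)(sinθ₁ + sinθ₂), where θ₁, θ₂ are the angles from the perpendicular to each end.
The perpendicular foot is at one end, so the two end-offsets along the wire are 0 and L = 0.0732 m.
sinθ₁ = 0/√(0²+0.022²) = 0.0000; sinθ₂ = 0.0732/√(0.0732²+0.022²) = 0.9577.
B = (4π×10⁻⁷ × 9.84) / (4π × 0.022) × (0.0000 + 0.9577) = 4.28×10⁻⁵ T.

B ≈ 42.8 μT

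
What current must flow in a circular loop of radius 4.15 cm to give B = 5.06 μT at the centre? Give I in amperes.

I ≈ 0.334 A

At the centre of a circular loop B = μ₀I/(2R), so I = 2RB/μ₀.
With R = 0.0415 m, I = 2 × 0.0415 × 5.06×10⁻⁶ / (4π×10⁻⁷) = 0.334 A.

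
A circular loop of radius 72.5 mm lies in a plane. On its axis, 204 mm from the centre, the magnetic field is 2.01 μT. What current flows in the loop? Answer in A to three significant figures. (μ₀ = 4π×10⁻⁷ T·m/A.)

On the axis of a loop, B = μ₀IR²/[2(R²+z²)^(3/2)], so I = 2B(R²+z²)^(3/2)/(μ₀R²).
R² + z² = 0.005256 + 0.04162 = 0.04687 m²; raised to 3/2 gives 1.01×10⁻² m³.
I = 2 × 2.01×10⁻⁶ × 1.01×10⁻² / (1.26×10⁻⁶ × 0.005256) = 6.18 A.

I ≈ 6.18 A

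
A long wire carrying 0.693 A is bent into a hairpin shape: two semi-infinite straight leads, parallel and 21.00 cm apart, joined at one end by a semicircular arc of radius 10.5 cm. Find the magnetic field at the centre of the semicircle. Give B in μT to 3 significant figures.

The semicircular arc contributes B_arc = μ₀I·π/(4πR) = μ₀I/(4R) = 2.07×10⁻⁶ T.
Each semi-infinite lead is at perpendicular distance R = 0.105 m from the centre, with the perpendicular foot at its near end, so it contributes μ₀I/(4πR); both point the same way, together 1.32×10⁻⁶ T.
Arc and leads all point the same direction: B = 2.07×10⁻⁶ + 1.32×10⁻⁶ = 3.39×10⁻⁶ T.

B ≈ 3.39 μT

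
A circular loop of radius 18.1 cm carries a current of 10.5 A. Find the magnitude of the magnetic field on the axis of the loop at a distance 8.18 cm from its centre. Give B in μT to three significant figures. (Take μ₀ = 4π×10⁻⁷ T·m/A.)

B ≈ 27.6 μT

On the axis of a circular loop, B = μ₀IR² / [2(R²+z²)^(3/2)].
R² + z² = (0.181)² + (0.0818)² = 0.03945 m², and (R²+z²)^(3/2) = 7.84×10⁻³ m³.
B = (4π×10⁻⁷ × 10.5 × 0.03276) / (2 × 7.84×10⁻³) = 2.76×10⁻⁵ T.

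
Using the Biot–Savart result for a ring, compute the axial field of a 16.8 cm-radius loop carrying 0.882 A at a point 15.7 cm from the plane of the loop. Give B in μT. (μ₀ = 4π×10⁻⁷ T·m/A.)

On the axis of a circular loop, B = μ₀IR² / [2(R²+z²)^(3/2)].
R² + z² = (0.168)² + (0.157)² = 0.05287 m², and (R²+z²)^(3/2) = 1.22×10⁻² m³.
B = (4π×10⁻⁷ × 0.882 × 0.02822) / (2 × 1.22×10⁻²) = 1.29×10⁻⁶ T.

B ≈ 1.29 μT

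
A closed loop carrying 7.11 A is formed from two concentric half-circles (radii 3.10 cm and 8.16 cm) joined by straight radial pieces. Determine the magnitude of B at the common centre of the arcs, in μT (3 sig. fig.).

B ≈ 44.7 μT

The radial connectors point toward the centre, so dl × r̂ = 0 and they contribute nothing.
Each semicircle gives μ₀I/(4R): inner arc 7.21×10⁻⁵ T, outer arc 2.74×10⁻⁵ T.
The two arcs carry current in opposite angular senses, so their fields oppose: B = |7.21×10⁻⁵ − 2.74×10⁻⁵| = 4.47×10⁻⁵ T.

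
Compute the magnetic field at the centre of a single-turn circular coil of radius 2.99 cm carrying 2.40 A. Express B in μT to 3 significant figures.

At the centre of a circular loop the Biot–Savart law gives B = μ₀I/(2R).
B = (4π×10⁻⁷ × 2.40) / (2 × 0.0299) = 5.04×10⁻⁵ T.

B ≈ 50.4 μT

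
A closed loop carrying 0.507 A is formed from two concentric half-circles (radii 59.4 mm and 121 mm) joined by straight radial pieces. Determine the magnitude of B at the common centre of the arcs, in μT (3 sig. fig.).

B ≈ 1.37 μT

The radial connectors point toward the centre, so dl × r̂ = 0 and they contribute nothing.
Each semicircle gives μ₀I/(4R): inner arc 2.68×10⁻⁶ T, outer arc 1.32×10⁻⁶ T.
The two arcs carry current in opposite angular senses, so their fields oppose: B = |2.68×10⁻⁶ − 1.32×10⁻⁶| = 1.37×10⁻⁶ T.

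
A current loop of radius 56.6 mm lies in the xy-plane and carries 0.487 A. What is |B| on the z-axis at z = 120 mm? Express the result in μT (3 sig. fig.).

On the axis of a circular loop, B = μ₀IR² / [2(R²+z²)^(3/2)].
R² + z² = (0.0566)² + (0.12)² = 0.0176 m², and (R²+z²)^(3/2) = 2.34×10⁻³ m³.
B = (4π×10⁻⁷ × 0.487 × 0.003204) / (2 × 2.34×10⁻³) = 4.20×10⁻⁷ T.

B ≈ 0.420 μT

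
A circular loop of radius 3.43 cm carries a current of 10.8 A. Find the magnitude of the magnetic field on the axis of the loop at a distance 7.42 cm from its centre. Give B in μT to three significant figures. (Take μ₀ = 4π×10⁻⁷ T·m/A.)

B ≈ 14.6 μT

On the axis of a circular loop, B = μ₀IR² / [2(R²+z²)^(3/2)].
R² + z² = (0.0343)² + (0.0742)² = 0.006682 m², and (R²+z²)^(3/2) = 5.46×10⁻⁴ m³.
B = (4π×10⁻⁷ × 10.8 × 0.001176) / (2 × 5.46×10⁻⁴) = 1.46×10⁻⁵ T.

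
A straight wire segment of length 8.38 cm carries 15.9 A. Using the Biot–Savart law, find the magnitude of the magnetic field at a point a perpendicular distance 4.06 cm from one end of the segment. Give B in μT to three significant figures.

For a finite straight segment, B = (μ₀I/4πd)(sinθ₁ + sinθ₂), where θ₁, θ₂ are the angles from the perpendicular to each end.
The perpendicular foot is at one end, so the two end-offsets along the wire are 0 and L = 0.0838 m.
sinθ₁ = 0/√(0²+0.0406²) = 0.0000; sinθ₂ = 0.0838/√(0.0838²+0.0406²) = 0.8999.
B = (4π×10⁻⁷ × 15.9) / (4π × 0.0406) × (0.0000 + 0.8999) = 3.52×10⁻⁵ T.

B ≈ 35.2 μT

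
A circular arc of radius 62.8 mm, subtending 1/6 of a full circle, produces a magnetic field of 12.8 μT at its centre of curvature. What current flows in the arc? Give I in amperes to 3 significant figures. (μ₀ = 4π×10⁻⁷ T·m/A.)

For a circular arc, B = μ₀Iφ/(4πR) with φ in radians; here φ = 1.047 rad.
So I = 4πRB/(μ₀φ) = 4π × 0.0628 × 1.28×10⁻⁵ / (4π×10⁻⁷ × 1.047) = 7.68 A.

I ≈ 7.68 A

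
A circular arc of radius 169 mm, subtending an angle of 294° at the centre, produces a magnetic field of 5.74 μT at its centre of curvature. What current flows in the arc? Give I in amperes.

For a circular arc, B = μ₀Iφ/(4πR) with φ in radians; here φ = 5.131 rad.
So I = 4πRB/(μ₀φ) = 4π × 0.169 × 5.74×10⁻⁶ / (4π×10⁻⁷ × 5.131) = 1.89 A.

I ≈ 1.89 A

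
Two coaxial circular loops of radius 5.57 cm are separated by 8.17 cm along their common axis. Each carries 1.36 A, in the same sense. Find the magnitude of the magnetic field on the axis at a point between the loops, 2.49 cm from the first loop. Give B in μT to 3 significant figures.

B ≈ 16.9 μT

Each loop contributes B = μ₀IR²/[2(R²+z²)^(3/2)] on the axis, with z measured from that loop.
Loop 1 (z = 0.0249 m): B₁ = 1.17×10⁻⁵ T. Loop 2 (z = 0.0568 m): B₂ = 5.27×10⁻⁶ T.
The fields add: B = B₁ + B₂ = 1.69×10⁻⁵ T.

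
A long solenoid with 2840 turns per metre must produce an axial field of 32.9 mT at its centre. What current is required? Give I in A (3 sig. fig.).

Inside a long solenoid B = μ₀nI with n = 2840 m⁻¹, so I = B/(μ₀n).
I = 3.29×10⁻² / (4π×10⁻⁷ × 2840) = 9.22 A.

I ≈ 9.22 A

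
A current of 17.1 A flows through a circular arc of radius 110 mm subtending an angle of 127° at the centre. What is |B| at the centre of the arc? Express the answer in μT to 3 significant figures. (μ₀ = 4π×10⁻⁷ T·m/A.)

The Biot–Savart field of a circular arc at its centre is B = μ₀Iφ/(4πR), with φ = 2.217 rad.
B = (4π×10⁻⁷ × 17.1 × 2.217) / (4π × 0.11) = 3.45×10⁻⁵ T.

B ≈ 34.5 μT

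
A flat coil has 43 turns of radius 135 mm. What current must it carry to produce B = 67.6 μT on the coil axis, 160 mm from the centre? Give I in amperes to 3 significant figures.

For an N-turn coil, B = Nμ₀IR²/[2(R²+z²)^(3/2)] with R = 0.135 m, z = 0.16 m, so I = 2B(R²+z²)^(3/2)/(Nμ₀R²) = 2 × 6.76×10⁻⁵ × 9.17×10⁻³ / (43 × 4π×10⁻⁷ × 0.01823) = 1.26 A.

I ≈ 1.26 A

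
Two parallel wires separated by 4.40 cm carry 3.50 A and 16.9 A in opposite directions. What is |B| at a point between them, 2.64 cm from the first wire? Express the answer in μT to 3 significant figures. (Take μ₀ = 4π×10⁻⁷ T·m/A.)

Each long wire gives B = μ₀I/(2πd). Distances are d₁ = 0.0264 m and d₂ = 0.0176 m.
B₁ = 2.65×10⁻⁵ T, B₂ = 1.92×10⁻⁴ T.
Between antiparallel currents both contributions point the same way, so they add. B = B₁ + B₂ = 2.65×10⁻⁵ + 1.92×10⁻⁴ = 2.19×10⁻⁴ T.

B ≈ 219 μT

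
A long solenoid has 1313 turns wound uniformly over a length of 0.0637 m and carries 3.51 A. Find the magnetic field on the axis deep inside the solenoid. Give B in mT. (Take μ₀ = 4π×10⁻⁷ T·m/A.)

Inside a long solenoid, B = μ₀nI with n = 2.061×10⁴ turns/m.
B = 4π×10⁻⁷ × 2.061×10⁴ × 3.51 = 9.09×10⁻² T.

B ≈ 90.9 mT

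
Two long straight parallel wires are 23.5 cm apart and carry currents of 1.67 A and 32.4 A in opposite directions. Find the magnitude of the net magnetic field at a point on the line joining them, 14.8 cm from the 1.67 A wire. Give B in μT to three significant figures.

B ≈ 76.7 μT

Each long wire gives B = μ₀I/(2πd). Distances are d₁ = 0.148 m and d₂ = 0.087 m.
B₁ = 2.26×10⁻⁶ T, B₂ = 7.45×10⁻⁵ T.
Between antiparallel currents both contributions point the same way, so they add. B = B₁ + B₂ = 2.26×10⁻⁶ + 7.45×10⁻⁵ = 7.67×10⁻⁵ T.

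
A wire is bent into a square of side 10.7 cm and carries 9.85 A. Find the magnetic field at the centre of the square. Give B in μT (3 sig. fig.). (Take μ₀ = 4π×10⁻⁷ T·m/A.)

B ≈ 104 μT

Each side is a finite straight segment at perpendicular distance d = a/(2 tan(π/4)) = 0.0535 m from the centre, with end-angles ±π/4.
One side contributes B₁ = (μ₀I/4πd)·2 sin(π/4) = 2.60×10⁻⁵ T.
All 4 sides add in the same direction: B = 4 × 2.60×10⁻⁵ = 1.04×10⁻⁴ T.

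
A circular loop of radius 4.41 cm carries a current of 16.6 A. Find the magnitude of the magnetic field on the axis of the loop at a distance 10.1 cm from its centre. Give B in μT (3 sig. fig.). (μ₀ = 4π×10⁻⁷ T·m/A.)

B ≈ 15.2 μT

On the axis of a circular loop, B = μ₀IR² / [2(R²+z²)^(3/2)].
R² + z² = (0.0441)² + (0.101)² = 0.01215 m², and (R²+z²)^(3/2) = 1.34×10⁻³ m³.
B = (4π×10⁻⁷ × 16.6 × 0.001945) / (2 × 1.34×10⁻³) = 1.52×10⁻⁵ T.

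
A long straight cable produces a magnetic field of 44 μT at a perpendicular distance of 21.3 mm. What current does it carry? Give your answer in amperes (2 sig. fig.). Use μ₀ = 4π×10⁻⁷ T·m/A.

I ≈ 4.7 A

For a long straight wire B = μ₀I/(2πd), so I = 2πdB/μ₀.
I = 2π × 0.0213 × 4.40×10⁻⁵ / (4π×10⁻⁷) = 4.69 A.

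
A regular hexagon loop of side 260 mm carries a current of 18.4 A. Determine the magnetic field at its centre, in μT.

Each side is a finite straight segment at perpendicular distance d = a/(2 tan(π/6)) = 0.2252 m from the centre, with end-angles ±π/6.
One side contributes B₁ = (μ₀I/4πd)·2 sin(π/6) = 8.17×10⁻⁶ T.
All 6 sides add in the same direction: B = 6 × 8.17×10⁻⁶ = 4.90×10⁻⁵ T.

B ≈ 49.0 μT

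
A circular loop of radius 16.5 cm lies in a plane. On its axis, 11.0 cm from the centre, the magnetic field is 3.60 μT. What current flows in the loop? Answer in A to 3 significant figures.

On the axis of a loop, B = μ₀IR²/[2(R²+z²)^(3/2)], so I = 2B(R²+z²)^(3/2)/(μ₀R²).
R² + z² = 0.02723 + 0.0121 = 0.03932 m²; raised to 3/2 gives 7.80×10⁻³ m³.
I = 2 × 3.60×10⁻⁶ × 7.80×10⁻³ / (1.26×10⁻⁶ × 0.02723) = 1.64 A.

I ≈ 1.64 A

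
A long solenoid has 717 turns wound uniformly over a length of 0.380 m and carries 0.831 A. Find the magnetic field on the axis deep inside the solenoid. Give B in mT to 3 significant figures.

B ≈ 1.97 mT

Inside a long solenoid, B = μ₀nI with n = 1887 turns/m.
B = 4π×10⁻⁷ × 1887 × 0.831 = 1.97×10⁻³ T.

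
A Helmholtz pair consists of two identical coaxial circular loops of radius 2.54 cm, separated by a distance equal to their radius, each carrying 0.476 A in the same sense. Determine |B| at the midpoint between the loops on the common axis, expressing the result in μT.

B ≈ 16.9 μT

Each loop contributes B = μ₀IR²/[2(R²+z²)^(3/2)] on the axis, with z measured from that loop.
Loop 1 (z = 0.0127 m): B₁ = 8.43×10⁻⁶ T. Loop 2 (z = 0.0127 m): B₂ = 8.43×10⁻⁶ T.
The fields add: B = B₁ + B₂ = 1.69×10⁻⁵ T.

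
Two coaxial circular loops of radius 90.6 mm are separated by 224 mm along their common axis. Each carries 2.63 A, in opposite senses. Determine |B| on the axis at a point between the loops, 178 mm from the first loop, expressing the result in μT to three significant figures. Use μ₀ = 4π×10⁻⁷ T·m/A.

Each loop contributes B = μ₀IR²/[2(R²+z²)^(3/2)] on the axis, with z measured from that loop.
Loop 1 (z = 0.178 m): B₁ = 1.70×10⁻⁶ T. Loop 2 (z = 0.046 m): B₂ = 1.29×10⁻⁵ T.
The fields oppose: B = |B₁ − B₂| = 1.12×10⁻⁵ T.

B ≈ 11.2 μT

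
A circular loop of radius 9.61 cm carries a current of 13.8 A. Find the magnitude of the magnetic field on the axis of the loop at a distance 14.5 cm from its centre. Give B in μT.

On the axis of a circular loop, B = μ₀IR² / [2(R²+z²)^(3/2)].
R² + z² = (0.0961)² + (0.145)² = 0.03026 m², and (R²+z²)^(3/2) = 5.26×10⁻³ m³.
B = (4π×10⁻⁷ × 13.8 × 0.009235) / (2 × 5.26×10⁻³) = 1.52×10⁻⁵ T.

B ≈ 15.2 μT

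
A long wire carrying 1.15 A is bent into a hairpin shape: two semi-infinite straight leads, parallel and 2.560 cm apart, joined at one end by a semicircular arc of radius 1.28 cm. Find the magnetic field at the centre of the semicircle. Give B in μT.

B ≈ 46.2 μT

The semicircular arc contributes B_arc = μ₀I·π/(4πR) = μ₀I/(4R) = 2.82×10⁻⁵ T.
Each semi-infinite lead is at perpendicular distance R = 0.0128 m from the centre, with the perpendicular foot at its near end, so it contributes μ₀I/(4πR); both point the same way, together 1.80×10⁻⁵ T.
Arc and leads all point the same direction: B = 2.82×10⁻⁵ + 1.80×10⁻⁵ = 4.62×10⁻⁵ T.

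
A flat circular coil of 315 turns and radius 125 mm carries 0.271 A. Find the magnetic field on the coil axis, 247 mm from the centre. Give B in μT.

For an N-turn flat coil, B = Nμ₀IR²/[2(R²+z²)^(3/2)] with R = 0.125 m, z = 0.247 m.
B = 315 × 1.25×10⁻⁷ T = 3.95×10⁻⁵ T.

B ≈ 39.5 μT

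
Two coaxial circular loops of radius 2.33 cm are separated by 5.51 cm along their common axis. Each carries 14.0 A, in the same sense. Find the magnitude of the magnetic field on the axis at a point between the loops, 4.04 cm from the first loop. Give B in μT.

Each loop contributes B = μ₀IR²/[2(R²+z²)^(3/2)] on the axis, with z measured from that loop.
Loop 1 (z = 0.0404 m): B₁ = 4.71×10⁻⁵ T. Loop 2 (z = 0.0147 m): B₂ = 2.28×10⁻⁴ T.
The fields add: B = B₁ + B₂ = 2.75×10⁻⁴ T.

B ≈ 275 μT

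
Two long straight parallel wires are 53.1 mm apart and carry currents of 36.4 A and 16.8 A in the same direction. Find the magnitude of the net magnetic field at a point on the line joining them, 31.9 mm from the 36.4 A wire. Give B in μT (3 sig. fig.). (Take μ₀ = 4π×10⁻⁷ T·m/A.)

Each long wire gives B = μ₀I/(2πd). Distances are d₁ = 0.0319 m and d₂ = 0.0212 m.
B₁ = 2.28×10⁻⁴ T, B₂ = 1.58×10⁻⁴ T.
Between parallel currents the two contributions point in opposite directions, so they subtract. B = |B₁ − B₂| = |2.28×10⁻⁴ − 1.58×10⁻⁴| = 6.97×10⁻⁵ T.

B ≈ 69.7 μT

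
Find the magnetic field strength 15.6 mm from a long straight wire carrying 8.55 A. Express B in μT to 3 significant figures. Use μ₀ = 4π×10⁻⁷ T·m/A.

B ≈ 110 μT

For an infinitely long straight wire, B = μ₀I/(2πd).
B = (4π×10⁻⁷ × 8.55) / (2π × 0.0156) = 1.10×10⁻⁴ T.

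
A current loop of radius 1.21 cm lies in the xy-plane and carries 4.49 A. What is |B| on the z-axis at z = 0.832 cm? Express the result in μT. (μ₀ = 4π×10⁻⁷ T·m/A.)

B ≈ 130 μT

On the axis of a circular loop, B = μ₀IR² / [2(R²+z²)^(3/2)].
R² + z² = (0.0121)² + (0.00832)² = 0.0002156 m², and (R²+z²)^(3/2) = 3.17×10⁻⁶ m³.
B = (4π×10⁻⁷ × 4.49 × 0.0001464) / (2 × 3.17×10⁻⁶) = 1.30×10⁻⁴ T.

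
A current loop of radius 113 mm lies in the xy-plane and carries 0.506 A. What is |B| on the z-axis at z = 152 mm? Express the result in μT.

On the axis of a circular loop, B = μ₀IR² / [2(R²+z²)^(3/2)].
R² + z² = (0.113)² + (0.152)² = 0.03587 m², and (R²+z²)^(3/2) = 6.79×10⁻³ m³.
B = (4π×10⁻⁷ × 0.506 × 0.01277) / (2 × 6.79×10⁻³) = 5.97×10⁻⁷ T.

B ≈ 0.597 μT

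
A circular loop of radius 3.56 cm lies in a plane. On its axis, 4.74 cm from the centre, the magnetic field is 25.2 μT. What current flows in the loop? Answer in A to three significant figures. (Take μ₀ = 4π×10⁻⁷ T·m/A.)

On the axis of a loop, B = μ₀IR²/[2(R²+z²)^(3/2)], so I = 2B(R²+z²)^(3/2)/(μ₀R²).
R² + z² = 0.001267 + 0.002247 = 0.003514 m²; raised to 3/2 gives 2.08×10⁻⁴ m³.
I = 2 × 2.52×10⁻⁵ × 2.08×10⁻⁴ / (1.26×10⁻⁶ × 0.001267) = 6.59 A.

I ≈ 6.59 A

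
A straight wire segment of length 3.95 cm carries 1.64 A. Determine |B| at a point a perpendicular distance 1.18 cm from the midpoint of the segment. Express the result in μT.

For a finite straight segment, B = (μ₀I/4πd)(sinθ₁ + sinθ₂), where θ₁, θ₂ are the angles from the perpendicular to each end.
The perpendicular from the point meets the wire at its midpoint, so each end is L/2 = 0.01975 m away along the wire.
sinθ₁ = 0.01975/√(0.01975²+0.0118²) = 0.8585; sinθ₂ = 0.01975/√(0.01975²+0.0118²) = 0.8585.
B = (4π×10⁻⁷ × 1.64) / (4π × 0.0118) × (0.8585 + 0.8585) = 2.39×10⁻⁵ T.

B ≈ 23.9 μT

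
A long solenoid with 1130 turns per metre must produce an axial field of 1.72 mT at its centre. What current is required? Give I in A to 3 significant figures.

Inside a long solenoid B = μ₀nI with n = 1130 m⁻¹, so I = B/(μ₀n).
I = 1.72×10⁻³ / (4π×10⁻⁷ × 1130) = 1.21 A.

I ≈ 1.21 A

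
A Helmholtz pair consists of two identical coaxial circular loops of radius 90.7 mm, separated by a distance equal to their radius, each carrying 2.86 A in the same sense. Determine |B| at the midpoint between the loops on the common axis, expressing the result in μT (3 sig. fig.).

Each loop contributes B = μ₀IR²/[2(R²+z²)^(3/2)] on the axis, with z measured from that loop.
Loop 1 (z = 0.04535 m): B₁ = 1.42×10⁻⁵ T. Loop 2 (z = 0.04535 m): B₂ = 1.42×10⁻⁵ T.
The fields add: B = B₁ + B₂ = 2.84×10⁻⁵ T.

B ≈ 28.4 μT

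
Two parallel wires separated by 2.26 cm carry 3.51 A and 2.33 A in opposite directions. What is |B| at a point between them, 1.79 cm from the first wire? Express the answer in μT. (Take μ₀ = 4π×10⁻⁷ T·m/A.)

B ≈ 138 μT

Each long wire gives B = μ₀I/(2πd). Distances are d₁ = 0.0179 m and d₂ = 0.0047 m.
B₁ = 3.92×10⁻⁵ T, B₂ = 9.91×10⁻⁵ T.
Between antiparallel currents both contributions point the same way, so they add. B = B₁ + B₂ = 3.92×10⁻⁵ + 9.91×10⁻⁵ = 1.38×10⁻⁴ T.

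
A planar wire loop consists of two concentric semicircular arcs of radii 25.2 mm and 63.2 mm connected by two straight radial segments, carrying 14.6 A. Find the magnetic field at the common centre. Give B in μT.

The radial connectors point toward the centre, so dl × r̂ = 0 and they contribute nothing.
Each semicircle gives μ₀I/(4R): inner arc 1.82×10⁻⁴ T, outer arc 7.26×10⁻⁵ T.
The two arcs carry current in opposite angular senses, so their fields oppose: B = |1.82×10⁻⁴ − 7.26×10⁻⁵| = 1.09×10⁻⁴ T.

B ≈ 109 μT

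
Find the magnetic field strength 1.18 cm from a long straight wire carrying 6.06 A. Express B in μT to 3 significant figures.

B ≈ 103 μT

For an infinitely long straight wire, B = μ₀I/(2πd).
B = (4π×10⁻⁷ × 6.06) / (2π × 0.0118) = 1.03×10⁻⁴ T.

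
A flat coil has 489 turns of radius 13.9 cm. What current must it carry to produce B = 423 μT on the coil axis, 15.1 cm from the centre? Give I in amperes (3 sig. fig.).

For an N-turn coil, B = Nμ₀IR²/[2(R²+z²)^(3/2)] with R = 0.139 m, z = 0.151 m, so I = 2B(R²+z²)^(3/2)/(Nμ₀R²) = 2 × 4.23×10⁻⁴ × 8.64×10⁻³ / (489 × 4π×10⁻⁷ × 0.01932) = 0.616 A.

I ≈ 0.616 A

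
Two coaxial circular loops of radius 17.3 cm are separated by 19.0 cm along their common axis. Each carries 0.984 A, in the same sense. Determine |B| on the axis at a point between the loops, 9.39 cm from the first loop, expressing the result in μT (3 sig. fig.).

B ≈ 4.81 μT

Each loop contributes B = μ₀IR²/[2(R²+z²)^(3/2)] on the axis, with z measured from that loop.
Loop 1 (z = 0.0939 m): B₁ = 2.43×10⁻⁶ T. Loop 2 (z = 0.0961 m): B₂ = 2.39×10⁻⁶ T.
The fields add: B = B₁ + B₂ = 4.81×10⁻⁶ T.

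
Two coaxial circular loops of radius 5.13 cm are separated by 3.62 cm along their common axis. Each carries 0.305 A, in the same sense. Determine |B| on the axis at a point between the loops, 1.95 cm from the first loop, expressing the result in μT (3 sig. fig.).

B ≈ 6.26 μT

Each loop contributes B = μ₀IR²/[2(R²+z²)^(3/2)] on the axis, with z measured from that loop.
Loop 1 (z = 0.0195 m): B₁ = 3.05×10⁻⁶ T. Loop 2 (z = 0.0167 m): B₂ = 3.21×10⁻⁶ T.
The fields add: B = B₁ + B₂ = 6.26×10⁻⁶ T.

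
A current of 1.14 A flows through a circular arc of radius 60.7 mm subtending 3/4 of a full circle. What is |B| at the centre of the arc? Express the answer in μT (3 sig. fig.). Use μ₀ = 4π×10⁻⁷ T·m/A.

The Biot–Savart field of a circular arc at its centre is B = μ₀Iφ/(4πR), with φ = 4.712 rad.
B = (4π×10⁻⁷ × 1.14 × 4.712) / (4π × 0.0607) = 8.85×10⁻⁶ T.

B ≈ 8.85 μT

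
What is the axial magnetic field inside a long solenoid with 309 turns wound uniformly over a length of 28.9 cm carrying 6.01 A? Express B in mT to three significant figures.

B ≈ 8.08 mT

Inside a long solenoid, B = μ₀nI with n = 1069 turns/m.
B = 4π×10⁻⁷ × 1069 × 6.01 = 8.08×10⁻³ T.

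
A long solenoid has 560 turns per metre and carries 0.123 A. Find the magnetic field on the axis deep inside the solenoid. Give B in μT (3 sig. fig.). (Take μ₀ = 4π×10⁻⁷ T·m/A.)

Inside a long solenoid, B = μ₀nI with n = 560 turns/m.
B = 4π×10⁻⁷ × 560 × 0.123 = 8.66×10⁻⁵ T.

B ≈ 86.6 μT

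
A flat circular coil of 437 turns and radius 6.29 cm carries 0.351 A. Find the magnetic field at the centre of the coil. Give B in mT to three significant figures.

B ≈ 1.53 mT

For an N-turn flat coil, B = Nμ₀I/(2R) with R = 0.0629 m.
B = 437 × 3.51×10⁻⁶ T = 1.53×10⁻³ T.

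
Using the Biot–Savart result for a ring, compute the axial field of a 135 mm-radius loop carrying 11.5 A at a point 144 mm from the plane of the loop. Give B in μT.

B ≈ 17.1 μT

On the axis of a circular loop, B = μ₀IR² / [2(R²+z²)^(3/2)].
R² + z² = (0.135)² + (0.144)² = 0.03896 m², and (R²+z²)^(3/2) = 7.69×10⁻³ m³.
B = (4π×10⁻⁷ × 11.5 × 0.01823) / (2 × 7.69×10⁻³) = 1.71×10⁻⁵ T.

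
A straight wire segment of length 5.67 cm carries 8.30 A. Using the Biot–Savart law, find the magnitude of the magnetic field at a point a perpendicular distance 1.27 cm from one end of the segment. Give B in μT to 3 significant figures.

B ≈ 63.8 μT

For a finite straight segment, B = (μ₀I/4πd)(sinθ₁ + sinθ₂), where θ₁, θ₂ are the angles from the perpendicular to each end.
The perpendicular foot is at one end, so the two end-offsets along the wire are 0 and L = 0.0567 m.
sinθ₁ = 0/√(0²+0.0127²) = 0.0000; sinθ₂ = 0.0567/√(0.0567²+0.0127²) = 0.9758.
B = (4π×10⁻⁷ × 8.30) / (4π × 0.0127) × (0.0000 + 0.9758) = 6.38×10⁻⁵ T.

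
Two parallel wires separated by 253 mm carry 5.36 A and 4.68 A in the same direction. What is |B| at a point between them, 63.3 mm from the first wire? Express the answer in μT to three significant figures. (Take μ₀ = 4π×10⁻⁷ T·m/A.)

Each long wire gives B = μ₀I/(2πd). Distances are d₁ = 0.0633 m and d₂ = 0.1897 m.
B₁ = 1.69×10⁻⁵ T, B₂ = 4.93×10⁻⁶ T.
Between parallel currents the two contributions point in opposite directions, so they subtract. B = |B₁ − B₂| = |1.69×10⁻⁵ − 4.93×10⁻⁶| = 1.20×10⁻⁵ T.

B ≈ 12.0 μT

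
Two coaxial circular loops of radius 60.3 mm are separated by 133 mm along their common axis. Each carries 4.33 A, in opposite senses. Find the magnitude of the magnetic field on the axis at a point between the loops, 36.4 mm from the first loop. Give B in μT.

Each loop contributes B = μ₀IR²/[2(R²+z²)^(3/2)] on the axis, with z measured from that loop.
Loop 1 (z = 0.0364 m): B₁ = 2.83×10⁻⁵ T. Loop 2 (z = 0.0966 m): B₂ = 6.70×10⁻⁶ T.
The fields oppose: B = |B₁ − B₂| = 2.16×10⁻⁵ T.

B ≈ 21.6 μT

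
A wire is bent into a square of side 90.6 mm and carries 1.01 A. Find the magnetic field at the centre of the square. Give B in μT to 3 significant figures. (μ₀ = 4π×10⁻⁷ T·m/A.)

Each side is a finite straight segment at perpendicular distance d = a/(2 tan(π/4)) = 0.0453 m from the centre, with end-angles ±π/4.
One side contributes B₁ = (μ₀I/4πd)·2 sin(π/4) = 3.15×10⁻⁶ T.
All 4 sides add in the same direction: B = 4 × 3.15×10⁻⁶ = 1.26×10⁻⁵ T.

B ≈ 12.6 μT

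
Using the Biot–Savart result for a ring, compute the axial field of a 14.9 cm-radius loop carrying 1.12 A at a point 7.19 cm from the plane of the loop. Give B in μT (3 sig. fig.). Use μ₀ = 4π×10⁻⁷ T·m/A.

On the axis of a circular loop, B = μ₀IR² / [2(R²+z²)^(3/2)].
R² + z² = (0.149)² + (0.0719)² = 0.02737 m², and (R²+z²)^(3/2) = 4.53×10⁻³ m³.
B = (4π×10⁻⁷ × 1.12 × 0.0222) / (2 × 4.53×10⁻³) = 3.45×10⁻⁶ T.

B ≈ 3.45 μT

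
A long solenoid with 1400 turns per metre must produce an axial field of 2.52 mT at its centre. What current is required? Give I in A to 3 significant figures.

I ≈ 1.43 A

Inside a long solenoid B = μ₀nI with n = 1400 m⁻¹, so I = B/(μ₀n).
I = 2.52×10⁻³ / (4π×10⁻⁷ × 1400) = 1.43 A.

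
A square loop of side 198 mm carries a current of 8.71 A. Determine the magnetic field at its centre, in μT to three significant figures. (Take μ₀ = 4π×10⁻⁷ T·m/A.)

B ≈ 49.8 μT

Each side is a finite straight segment at perpendicular distance d = a/(2 tan(π/4)) = 0.099 m from the centre, with end-angles ±π/4.
One side contributes B₁ = (μ₀I/4πd)·2 sin(π/4) = 1.24×10⁻⁵ T.
All 4 sides add in the same direction: B = 4 × 1.24×10⁻⁵ = 4.98×10⁻⁵ T.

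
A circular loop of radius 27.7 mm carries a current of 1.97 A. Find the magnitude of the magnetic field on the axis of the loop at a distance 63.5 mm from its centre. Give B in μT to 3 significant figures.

B ≈ 2.86 μT

On the axis of a circular loop, B = μ₀IR² / [2(R²+z²)^(3/2)].
R² + z² = (0.0277)² + (0.0635)² = 0.0048 m², and (R²+z²)^(3/2) = 3.33×10⁻⁴ m³.
B = (4π×10⁻⁷ × 1.97 × 0.0007673) / (2 × 3.33×10⁻⁴) = 2.86×10⁻⁶ T.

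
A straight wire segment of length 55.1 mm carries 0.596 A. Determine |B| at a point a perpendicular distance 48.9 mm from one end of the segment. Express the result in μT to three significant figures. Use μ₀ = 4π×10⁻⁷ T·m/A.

B ≈ 0.912 μT

For a finite straight segment, B = (μ₀I/4πd)(sinθ₁ + sinθ₂), where θ₁, θ₂ are the angles from the perpendicular to each end.
The perpendicular foot is at one end, so the two end-offsets along the wire are 0 and L = 0.0551 m.
sinθ₁ = 0/√(0²+0.0489²) = 0.0000; sinθ₂ = 0.0551/√(0.0551²+0.0489²) = 0.7479.
B = (4π×10⁻⁷ × 0.596) / (4π × 0.0489) × (0.0000 + 0.7479) = 9.12×10⁻⁷ T.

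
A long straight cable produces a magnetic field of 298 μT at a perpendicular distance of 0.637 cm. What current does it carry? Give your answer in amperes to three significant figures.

I ≈ 9.49 A

For a long straight wire B = μ₀I/(2πd), so I = 2πdB/μ₀.
I = 2π × 0.00637 × 2.98×10⁻⁴ / (4π×10⁻⁷) = 9.49 A.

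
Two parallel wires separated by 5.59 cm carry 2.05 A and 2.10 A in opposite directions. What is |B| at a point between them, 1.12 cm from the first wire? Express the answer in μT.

B ≈ 46.0 μT

Each long wire gives B = μ₀I/(2πd). Distances are d₁ = 0.0112 m and d₂ = 0.0447 m.
B₁ = 3.66×10⁻⁵ T, B₂ = 9.40×10⁻⁶ T.
Between antiparallel currents both contributions point the same way, so they add. B = B₁ + B₂ = 3.66×10⁻⁵ + 9.40×10⁻⁶ = 4.60×10⁻⁵ T.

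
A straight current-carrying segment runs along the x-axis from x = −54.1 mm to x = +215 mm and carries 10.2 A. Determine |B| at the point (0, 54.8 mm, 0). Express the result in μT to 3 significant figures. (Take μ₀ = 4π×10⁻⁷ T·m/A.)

B ≈ 31.1 μT

For a finite straight segment, B = (μ₀I/4πd)(sinθ₁ + sinθ₂), where θ₁, θ₂ are the angles from the perpendicular to each end.
The perpendicular distance is d = 0.0548 m; the end-offsets along the wire are a = 0.0541 m and b = 0.215 m.
sinθ₁ = 0.0541/√(0.0541²+0.0548²) = 0.7025; sinθ₂ = 0.215/√(0.215²+0.0548²) = 0.9690.
B = (4π×10⁻⁷ × 10.2) / (4π × 0.0548) × (0.7025 + 0.9690) = 3.11×10⁻⁵ T.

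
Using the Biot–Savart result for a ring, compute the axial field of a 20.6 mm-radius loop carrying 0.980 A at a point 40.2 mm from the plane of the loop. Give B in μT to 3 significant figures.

B ≈ 2.84 μT

On the axis of a circular loop, B = μ₀IR² / [2(R²+z²)^(3/2)].
R² + z² = (0.0206)² + (0.0402)² = 0.00204 m², and (R²+z²)^(3/2) = 9.22×10⁻⁵ m³.
B = (4π×10⁻⁷ × 0.980 × 0.0004244) / (2 × 9.22×10⁻⁵) = 2.84×10⁻⁶ T.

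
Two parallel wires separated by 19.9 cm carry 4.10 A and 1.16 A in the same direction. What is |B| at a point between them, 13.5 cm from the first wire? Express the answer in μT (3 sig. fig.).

Each long wire gives B = μ₀I/(2πd). Distances are d₁ = 0.135 m and d₂ = 0.064 m.
B₁ = 6.07×10⁻⁶ T, B₂ = 3.63×10⁻⁶ T.
Between parallel currents the two contributions point in opposite directions, so they subtract. B = |B₁ − B₂| = |6.07×10⁻⁶ − 3.63×10⁻⁶| = 2.45×10⁻⁶ T.

B ≈ 2.45 μT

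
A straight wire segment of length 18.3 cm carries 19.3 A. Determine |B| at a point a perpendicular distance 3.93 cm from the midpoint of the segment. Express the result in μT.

For a finite straight segment, B = (μ₀I/4πd)(sinθ₁ + sinθ₂), where θ₁, θ₂ are the angles from the perpendicular to each end.
The perpendicular from the point meets the wire at its midpoint, so each end is L/2 = 0.0915 m away along the wire.
sinθ₁ = 0.0915/√(0.0915²+0.0393²) = 0.9188; sinθ₂ = 0.0915/√(0.0915²+0.0393²) = 0.9188.
B = (4π×10⁻⁷ × 19.3) / (4π × 0.0393) × (0.9188 + 0.9188) = 9.02×10⁻⁵ T.

B ≈ 90.2 μT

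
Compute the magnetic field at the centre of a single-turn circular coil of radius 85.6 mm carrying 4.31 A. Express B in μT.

At the centre of a circular loop the Biot–Savart law gives B = μ₀I/(2R).
B = (4π×10⁻⁷ × 4.31) / (2 × 0.0856) = 3.16×10⁻⁵ T.

B ≈ 31.6 μT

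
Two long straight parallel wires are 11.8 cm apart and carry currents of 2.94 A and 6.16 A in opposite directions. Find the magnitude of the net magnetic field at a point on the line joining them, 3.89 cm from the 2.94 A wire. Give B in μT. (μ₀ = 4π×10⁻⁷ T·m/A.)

B ≈ 30.7 μT

Each long wire gives B = μ₀I/(2πd). Distances are d₁ = 0.0389 m and d₂ = 0.0791 m.
B₁ = 1.51×10⁻⁵ T, B₂ = 1.56×10⁻⁵ T.
Between antiparallel currents both contributions point the same way, so they add. B = B₁ + B₂ = 1.51×10⁻⁵ + 1.56×10⁻⁵ = 3.07×10⁻⁵ T.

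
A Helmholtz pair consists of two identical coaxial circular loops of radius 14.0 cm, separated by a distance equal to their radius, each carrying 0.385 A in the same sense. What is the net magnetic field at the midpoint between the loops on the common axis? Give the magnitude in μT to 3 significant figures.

Each loop contributes B = μ₀IR²/[2(R²+z²)^(3/2)] on the axis, with z measured from that loop.
Loop 1 (z = 0.07 m): B₁ = 1.24×10⁻⁶ T. Loop 2 (z = 0.07 m): B₂ = 1.24×10⁻⁶ T.
The fields add: B = B₁ + B₂ = 2.47×10⁻⁶ T.

B ≈ 2.47 μT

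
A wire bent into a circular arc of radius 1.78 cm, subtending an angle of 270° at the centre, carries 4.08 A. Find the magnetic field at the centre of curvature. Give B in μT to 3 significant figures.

B ≈ 108 μT

The Biot–Savart field of a circular arc at its centre is B = μ₀Iφ/(4πR), with φ = 4.712 rad.
B = (4π×10⁻⁷ × 4.08 × 4.712) / (4π × 0.0178) = 1.08×10⁻⁴ T.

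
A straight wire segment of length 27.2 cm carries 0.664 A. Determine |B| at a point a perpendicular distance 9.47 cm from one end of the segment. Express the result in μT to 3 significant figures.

B ≈ 0.662 μT

For a finite straight segment, B = (μ₀I/4πd)(sinθ₁ + sinθ₂), where θ₁, θ₂ are the angles from the perpendicular to each end.
The perpendicular foot is at one end, so the two end-offsets along the wire are 0 and L = 0.272 m.
sinθ₁ = 0/√(0²+0.0947²) = 0.0000; sinθ₂ = 0.272/√(0.272²+0.0947²) = 0.9444.
B = (4π×10⁻⁷ × 0.664) / (4π × 0.0947) × (0.0000 + 0.9444) = 6.62×10⁻⁷ T.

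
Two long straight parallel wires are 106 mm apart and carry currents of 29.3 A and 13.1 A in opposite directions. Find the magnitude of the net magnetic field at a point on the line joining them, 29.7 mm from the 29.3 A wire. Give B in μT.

B ≈ 232 μT

Each long wire gives B = μ₀I/(2πd). Distances are d₁ = 0.0297 m and d₂ = 0.0763 m.
B₁ = 1.97×10⁻⁴ T, B₂ = 3.43×10⁻⁵ T.
Between antiparallel currents both contributions point the same way, so they add. B = B₁ + B₂ = 1.97×10⁻⁴ + 3.43×10⁻⁵ = 2.32×10⁻⁴ T.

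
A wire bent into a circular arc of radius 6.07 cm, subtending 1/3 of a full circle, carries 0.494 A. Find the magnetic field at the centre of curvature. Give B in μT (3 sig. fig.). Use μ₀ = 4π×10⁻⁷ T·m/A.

B ≈ 1.70 μT

The Biot–Savart field of a circular arc at its centre is B = μ₀Iφ/(4πR), with φ = 2.094 rad.
B = (4π×10⁻⁷ × 0.494 × 2.094) / (4π × 0.0607) = 1.70×10⁻⁶ T.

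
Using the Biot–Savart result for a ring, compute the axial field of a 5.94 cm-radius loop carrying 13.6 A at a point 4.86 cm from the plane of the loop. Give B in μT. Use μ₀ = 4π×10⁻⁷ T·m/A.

B ≈ 66.7 μT

On the axis of a circular loop, B = μ₀IR² / [2(R²+z²)^(3/2)].
R² + z² = (0.0594)² + (0.0486)² = 0.00589 m², and (R²+z²)^(3/2) = 4.52×10⁻⁴ m³.
B = (4π×10⁻⁷ × 13.6 × 0.003528) / (2 × 4.52×10⁻⁴) = 6.67×10⁻⁵ T.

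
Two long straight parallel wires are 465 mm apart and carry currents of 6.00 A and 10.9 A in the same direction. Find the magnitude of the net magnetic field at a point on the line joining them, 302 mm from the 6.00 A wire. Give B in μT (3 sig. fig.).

B ≈ 9.40 μT

Each long wire gives B = μ₀I/(2πd). Distances are d₁ = 0.302 m and d₂ = 0.163 m.
B₁ = 3.97×10⁻⁶ T, B₂ = 1.34×10⁻⁵ T.
Between parallel currents the two contributions point in opposite directions, so they subtract. B = |B₁ − B₂| = |3.97×10⁻⁶ − 1.34×10⁻⁵| = 9.40×10⁻⁶ T.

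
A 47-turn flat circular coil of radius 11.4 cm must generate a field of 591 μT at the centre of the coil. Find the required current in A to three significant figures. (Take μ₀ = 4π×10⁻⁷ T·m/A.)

I ≈ 2.28 A

For an N-turn coil, B = Nμ₀I/(2R) with R = 0.114 m, so I = 2RB/(Nμ₀) = 2 × 0.114 × 5.91×10⁻⁴ / (47 × 4π×10⁻⁷) = 2.28 A.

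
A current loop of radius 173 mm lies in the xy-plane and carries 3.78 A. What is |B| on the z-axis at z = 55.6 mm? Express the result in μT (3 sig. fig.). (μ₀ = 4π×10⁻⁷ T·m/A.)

On the axis of a circular loop, B = μ₀IR² / [2(R²+z²)^(3/2)].
R² + z² = (0.173)² + (0.0556)² = 0.03302 m², and (R²+z²)^(3/2) = 6.00×10⁻³ m³.
B = (4π×10⁻⁷ × 3.78 × 0.02993) / (2 × 6.00×10⁻³) = 1.18×10⁻⁵ T.

B ≈ 11.8 μT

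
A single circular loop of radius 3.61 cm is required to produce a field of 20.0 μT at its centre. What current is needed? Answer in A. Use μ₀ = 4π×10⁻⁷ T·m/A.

I ≈ 1.15 A

At the centre of a circular loop B = μ₀I/(2R), so I = 2RB/μ₀.
With R = 0.0361 m, I = 2 × 0.0361 × 2.00×10⁻⁵ / (4π×10⁻⁷) = 1.15 A.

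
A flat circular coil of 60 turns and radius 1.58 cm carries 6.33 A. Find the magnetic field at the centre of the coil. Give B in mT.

B ≈ 15.1 mT

For an N-turn flat coil, B = Nμ₀I/(2R) with R = 0.0158 m.
B = 60 × 2.52×10⁻⁴ T = 1.51×10⁻² T.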